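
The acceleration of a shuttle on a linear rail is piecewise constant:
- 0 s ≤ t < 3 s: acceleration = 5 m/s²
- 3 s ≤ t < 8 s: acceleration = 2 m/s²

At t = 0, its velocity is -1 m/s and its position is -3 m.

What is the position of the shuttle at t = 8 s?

111.5 m

On each constant-a segment, Δv = aΔt and Δx = v₀Δt + ½aΔt²; chain segment to segment.
0–3 s: v starts -1 m/s; Δx = -1·3 + ½·5·3² = 19.5 m; v ends 14 m/s.
3–8 s: v starts 14 m/s; Δx = 14·5 + ½·2·5² = 95 m; v ends 24 m/s.
x(8) = -3 + Σ Δx = 111.5 m.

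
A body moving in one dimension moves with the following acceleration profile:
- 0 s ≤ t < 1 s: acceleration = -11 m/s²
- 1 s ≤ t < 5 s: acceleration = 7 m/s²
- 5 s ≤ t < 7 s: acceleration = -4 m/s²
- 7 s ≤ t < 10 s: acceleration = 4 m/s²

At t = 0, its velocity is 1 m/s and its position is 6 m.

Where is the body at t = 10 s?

On each constant-a segment, Δv = aΔt and Δx = v₀Δt + ½aΔt²; chain segment to segment.
0–1 s: v starts 1 m/s; Δx = 1·1 + ½·-11·1² = -4.5 m; v ends -10 m/s.
1–5 s: v starts -10 m/s; Δx = -10·4 + ½·7·4² = 16 m; v ends 18 m/s.
5–7 s: v starts 18 m/s; Δx = 18·2 + ½·-4·2² = 28 m; v ends 10 m/s.
7–10 s: v starts 10 m/s; Δx = 10·3 + ½·4·3² = 48 m; v ends 22 m/s.
x(10) = 6 + Σ Δx = 93.5 m.

93.5 m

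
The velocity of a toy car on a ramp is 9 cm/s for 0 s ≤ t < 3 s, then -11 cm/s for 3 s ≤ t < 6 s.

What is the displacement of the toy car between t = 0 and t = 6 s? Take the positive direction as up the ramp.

Displacement is the signed area under the v-t curve.
0–3 s: 9 × 3 = 27 cm
3–6 s: -11 × 3 = -33 cm
Net displacement = -6 cm

-6 cm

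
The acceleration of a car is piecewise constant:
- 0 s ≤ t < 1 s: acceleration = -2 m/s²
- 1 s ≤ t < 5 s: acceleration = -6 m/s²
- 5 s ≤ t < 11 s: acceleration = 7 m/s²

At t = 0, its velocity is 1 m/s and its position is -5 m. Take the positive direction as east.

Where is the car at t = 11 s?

On each constant-a segment, Δv = aΔt and Δx = v₀Δt + ½aΔt²; chain segment to segment.
0–1 s: v starts 1 m/s; Δx = 1·1 + ½·-2·1² = 0 m; v ends -1 m/s.
1–5 s: v starts -1 m/s; Δx = -1·4 + ½·-6·4² = -52 m; v ends -25 m/s.
5–11 s: v starts -25 m/s; Δx = -25·6 + ½·7·6² = -24 m; v ends 17 m/s.
x(11) = -5 + Σ Δx = -81 m.

-81 m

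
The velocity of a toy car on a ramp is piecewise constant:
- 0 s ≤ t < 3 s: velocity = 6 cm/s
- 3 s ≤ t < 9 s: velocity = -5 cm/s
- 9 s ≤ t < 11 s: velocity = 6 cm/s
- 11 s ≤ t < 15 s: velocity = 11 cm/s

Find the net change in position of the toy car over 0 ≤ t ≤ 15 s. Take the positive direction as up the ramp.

Displacement is the signed area under the v-t curve.
0–3 s: 6 × 3 = 18 cm
3–9 s: -5 × 6 = -30 cm
9–11 s: 6 × 2 = 12 cm
11–15 s: 11 × 4 = 44 cm
Net displacement = 44 cm

44 cm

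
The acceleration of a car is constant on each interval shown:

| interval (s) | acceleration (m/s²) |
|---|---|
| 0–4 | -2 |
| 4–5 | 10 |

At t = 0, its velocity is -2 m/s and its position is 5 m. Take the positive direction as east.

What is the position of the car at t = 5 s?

On each constant-a segment, Δv = aΔt and Δx = v₀Δt + ½aΔt²; chain segment to segment.
0–4 s: v starts -2 m/s; Δx = -2·4 + ½·-2·4² = -24 m; v ends -10 m/s.
4–5 s: v starts -10 m/s; Δx = -10·1 + ½·10·1² = -5 m; v ends 0 m/s.
x(5) = 5 + Σ Δx = -24 m.

-24 m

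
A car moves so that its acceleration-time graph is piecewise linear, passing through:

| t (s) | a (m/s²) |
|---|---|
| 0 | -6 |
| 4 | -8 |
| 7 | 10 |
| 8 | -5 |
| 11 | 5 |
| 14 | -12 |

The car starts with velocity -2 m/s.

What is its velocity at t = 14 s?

-35 m/s

Δv equals the area under the a-t graph; then v = v₀ + Δv.
0–4 s: ½(-6 + -8)(4) = -28 m/s
4–7 s: ½(-8 + 10)(3) = 3 m/s
7–8 s: ½(10 + -5)(1) = 2.5 m/s
8–11 s: ½(-5 + 5)(3) = 0 m/s
11–14 s: ½(5 + -12)(3) = -10.5 m/s
Δv = -33 m/s, so v(14) = -2 + (-33) = -35 m/s.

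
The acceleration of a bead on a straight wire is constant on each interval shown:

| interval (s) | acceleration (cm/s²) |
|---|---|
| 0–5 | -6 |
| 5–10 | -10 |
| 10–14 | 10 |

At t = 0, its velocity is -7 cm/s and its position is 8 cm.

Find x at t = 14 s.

-680 cm

On each constant-a segment, Δv = aΔt and Δx = v₀Δt + ½aΔt²; chain segment to segment.
0–5 s: v starts -7 cm/s; Δx = -7·5 + ½·-6·5² = -110 cm; v ends -37 cm/s.
5–10 s: v starts -37 cm/s; Δx = -37·5 + ½·-10·5² = -310 cm; v ends -87 cm/s.
10–14 s: v starts -87 cm/s; Δx = -87·4 + ½·10·4² = -268 cm; v ends -47 cm/s.
x(14) = 8 + Σ Δx = -680 cm.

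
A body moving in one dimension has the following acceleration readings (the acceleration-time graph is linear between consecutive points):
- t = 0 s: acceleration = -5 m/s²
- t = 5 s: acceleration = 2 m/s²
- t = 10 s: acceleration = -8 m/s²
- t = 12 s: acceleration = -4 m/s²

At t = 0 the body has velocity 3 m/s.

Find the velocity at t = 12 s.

-31.5 m/s

Δv equals the area under the a-t graph; then v = v₀ + Δv.
0–5 s: ½(-5 + 2)(5) = -7.5 m/s
5–10 s: ½(2 + -8)(5) = -15 m/s
10–12 s: ½(-8 + -4)(2) = -12 m/s
Δv = -34.5 m/s, so v(12) = 3 + (-34.5) = -31.5 m/s.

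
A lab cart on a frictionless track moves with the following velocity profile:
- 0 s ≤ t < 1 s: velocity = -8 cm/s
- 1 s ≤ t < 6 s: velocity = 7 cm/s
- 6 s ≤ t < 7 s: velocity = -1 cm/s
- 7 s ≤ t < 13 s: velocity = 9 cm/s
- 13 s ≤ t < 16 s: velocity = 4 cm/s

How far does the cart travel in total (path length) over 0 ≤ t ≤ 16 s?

Total distance travelled is ∫|v| dt — sum the magnitudes of each area piece.
0–1 s: |-8| × 1 = 8 cm
1–6 s: |7| × 5 = 35 cm
6–7 s: |-1| × 1 = 1 cm
7–13 s: |9| × 6 = 54 cm
13–16 s: |4| × 3 = 12 cm
Total distance = 110 cm

110 cm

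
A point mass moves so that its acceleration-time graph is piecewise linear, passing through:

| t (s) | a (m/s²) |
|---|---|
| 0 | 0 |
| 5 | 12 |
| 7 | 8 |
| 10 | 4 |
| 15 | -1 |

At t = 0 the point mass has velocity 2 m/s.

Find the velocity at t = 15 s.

Δv equals the area under the a-t graph; then v = v₀ + Δv.
0–5 s: ½(0 + 12)(5) = 30 m/s
5–7 s: ½(12 + 8)(2) = 20 m/s
7–10 s: ½(8 + 4)(3) = 18 m/s
10–15 s: ½(4 + -1)(5) = 7.5 m/s
Δv = 75.5 m/s, so v(15) = 2 + (75.5) = 77.5 m/s.

77.5 m/s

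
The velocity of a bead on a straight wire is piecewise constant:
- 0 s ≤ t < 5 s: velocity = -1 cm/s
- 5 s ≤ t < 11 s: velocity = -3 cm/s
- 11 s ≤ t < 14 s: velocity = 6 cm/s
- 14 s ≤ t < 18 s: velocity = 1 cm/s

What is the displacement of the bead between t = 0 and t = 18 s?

Displacement is the signed area under the v-t curve.
0–5 s: -1 × 5 = -5 cm
5–11 s: -3 × 6 = -18 cm
11–14 s: 6 × 3 = 18 cm
14–18 s: 1 × 4 = 4 cm
Net displacement = -1 cm

-1 cm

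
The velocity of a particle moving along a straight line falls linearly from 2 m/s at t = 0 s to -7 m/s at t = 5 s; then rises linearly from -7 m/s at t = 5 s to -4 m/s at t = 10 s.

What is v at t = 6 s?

On 5–10 s the graph is linear from -7 to -4 m/s: v(6) = -7 + (-4 − -7)·(6 − 5)/(10 − 5) = -6.4 m/s.

-6.4 m/s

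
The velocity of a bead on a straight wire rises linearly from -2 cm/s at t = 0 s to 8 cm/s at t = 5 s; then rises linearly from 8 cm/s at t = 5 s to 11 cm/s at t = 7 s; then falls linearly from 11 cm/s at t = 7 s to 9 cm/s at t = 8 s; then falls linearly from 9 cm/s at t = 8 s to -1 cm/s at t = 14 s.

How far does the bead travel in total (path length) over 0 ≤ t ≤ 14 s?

70.6 cm

Distance (not displacement) is the total path length: add the absolute areas under v-t.
0–5 s: v = 0 at t = 1 s; triangle areas 1 + 16 = 17 cm
5–7 s: |½(8 + 11)(2)| = 19 cm
7–8 s: |½(11 + 9)(1)| = 10 cm
8–14 s: v = 0 at t = 13.4 s; triangle areas 24.3 + 0.3 = 24.6 cm
Total distance = 70.6 cm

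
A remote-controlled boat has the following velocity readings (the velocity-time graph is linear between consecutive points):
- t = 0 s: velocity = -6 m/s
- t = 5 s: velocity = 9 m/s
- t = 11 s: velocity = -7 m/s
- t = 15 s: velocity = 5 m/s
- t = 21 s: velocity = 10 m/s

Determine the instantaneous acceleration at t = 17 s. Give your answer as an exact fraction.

Acceleration is the slope of the v-t graph on 15–21 s: (10 − 5)/(21 − 15) = 5/6 m/s².

5/6 m/s²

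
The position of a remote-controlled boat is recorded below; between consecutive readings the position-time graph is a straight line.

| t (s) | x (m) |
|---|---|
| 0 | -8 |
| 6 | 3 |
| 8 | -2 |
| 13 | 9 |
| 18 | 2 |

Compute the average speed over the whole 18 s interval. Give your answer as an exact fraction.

Average speed = (total path length)/(elapsed time); on a piecewise-linear x-t graph the path length is Σ|Δx|.
0–6 s: |Δx| = |3 − -8| = 11 m
6–8 s: |Δx| = |-2 − 3| = 5 m
8–13 s: |Δx| = |9 − -2| = 11 m
13–18 s: |Δx| = |2 − 9| = 7 m
Total path = 34 m; average speed = 34/18 = 17/9 m/s.

17/9 m/s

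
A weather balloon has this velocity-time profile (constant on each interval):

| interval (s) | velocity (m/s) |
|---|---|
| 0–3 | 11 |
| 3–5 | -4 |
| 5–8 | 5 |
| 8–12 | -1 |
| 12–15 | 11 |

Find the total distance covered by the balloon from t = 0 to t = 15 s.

93 m

Distance (not displacement) is the total path length: add the absolute areas under v-t.
0–3 s: |11| × 3 = 33 m
3–5 s: |-4| × 2 = 8 m
5–8 s: |5| × 3 = 15 m
8–12 s: |-1| × 4 = 4 m
12–15 s: |11| × 3 = 33 m
Total distance = 93 m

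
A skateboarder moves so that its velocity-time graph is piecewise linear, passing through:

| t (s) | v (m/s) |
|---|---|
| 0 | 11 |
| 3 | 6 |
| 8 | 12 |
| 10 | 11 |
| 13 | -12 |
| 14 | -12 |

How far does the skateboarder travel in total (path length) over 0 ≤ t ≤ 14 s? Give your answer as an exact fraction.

Total distance travelled is ∫|v| dt — sum the magnitudes of each area piece.
0–3 s: |½(11 + 6)(3)| = 25.5 m
3–8 s: |½(6 + 12)(5)| = 45 m
8–10 s: |½(12 + 11)(2)| = 23 m
10–13 s: v = 0 at t = 263/23 s; triangle areas 363/46 + 216/23 = 795/46 m
13–14 s: |-12| × 1 = 12 m
Total distance = 2824/23 m

2824/23 m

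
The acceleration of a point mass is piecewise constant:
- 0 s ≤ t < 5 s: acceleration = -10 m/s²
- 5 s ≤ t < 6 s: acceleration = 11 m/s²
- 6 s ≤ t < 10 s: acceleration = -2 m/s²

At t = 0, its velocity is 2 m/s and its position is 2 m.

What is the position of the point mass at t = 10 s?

-319.5 m

On each constant-a segment, Δv = aΔt and Δx = v₀Δt + ½aΔt²; chain segment to segment.
0–5 s: v starts 2 m/s; Δx = 2·5 + ½·-10·5² = -115 m; v ends -48 m/s.
5–6 s: v starts -48 m/s; Δx = -48·1 + ½·11·1² = -42.5 m; v ends -37 m/s.
6–10 s: v starts -37 m/s; Δx = -37·4 + ½·-2·4² = -164 m; v ends -45 m/s.
x(10) = 2 + Σ Δx = -319.5 m.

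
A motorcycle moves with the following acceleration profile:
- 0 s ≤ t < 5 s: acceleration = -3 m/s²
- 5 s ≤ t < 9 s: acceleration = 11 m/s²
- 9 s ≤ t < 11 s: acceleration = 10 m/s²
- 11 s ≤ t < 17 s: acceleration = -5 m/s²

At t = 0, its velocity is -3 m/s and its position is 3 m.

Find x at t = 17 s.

On each constant-a segment, Δv = aΔt and Δx = v₀Δt + ½aΔt²; chain segment to segment.
0–5 s: v starts -3 m/s; Δx = -3·5 + ½·-3·5² = -52.5 m; v ends -18 m/s.
5–9 s: v starts -18 m/s; Δx = -18·4 + ½·11·4² = 16 m; v ends 26 m/s.
9–11 s: v starts 26 m/s; Δx = 26·2 + ½·10·2² = 72 m; v ends 46 m/s.
11–17 s: v starts 46 m/s; Δx = 46·6 + ½·-5·6² = 186 m; v ends 16 m/s.
x(17) = 3 + Σ Δx = 224.5 m.

224.5 m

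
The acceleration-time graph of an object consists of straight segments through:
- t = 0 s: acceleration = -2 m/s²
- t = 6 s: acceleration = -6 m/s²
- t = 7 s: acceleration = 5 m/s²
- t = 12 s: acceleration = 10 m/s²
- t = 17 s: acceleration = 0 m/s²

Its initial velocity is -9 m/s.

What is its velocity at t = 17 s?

29 m/s

Δv equals the area under the a-t graph; then v = v₀ + Δv.
0–6 s: ½(-2 + -6)(6) = -24 m/s
6–7 s: ½(-6 + 5)(1) = -0.5 m/s
7–12 s: ½(5 + 10)(5) = 37.5 m/s
12–17 s: ½(10 + 0)(5) = 25 m/s
Δv = 38 m/s, so v(17) = -9 + (38) = 29 m/s.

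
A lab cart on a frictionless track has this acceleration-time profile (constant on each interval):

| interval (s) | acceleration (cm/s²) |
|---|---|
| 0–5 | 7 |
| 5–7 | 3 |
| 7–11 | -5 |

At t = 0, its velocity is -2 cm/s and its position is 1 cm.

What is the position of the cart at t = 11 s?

On each constant-a segment, Δv = aΔt and Δx = v₀Δt + ½aΔt²; chain segment to segment.
0–5 s: v starts -2 cm/s; Δx = -2·5 + ½·7·5² = 77.5 cm; v ends 33 cm/s.
5–7 s: v starts 33 cm/s; Δx = 33·2 + ½·3·2² = 72 cm; v ends 39 cm/s.
7–11 s: v starts 39 cm/s; Δx = 39·4 + ½·-5·4² = 116 cm; v ends 19 cm/s.
x(11) = 1 + Σ Δx = 266.5 cm.

266.5 cm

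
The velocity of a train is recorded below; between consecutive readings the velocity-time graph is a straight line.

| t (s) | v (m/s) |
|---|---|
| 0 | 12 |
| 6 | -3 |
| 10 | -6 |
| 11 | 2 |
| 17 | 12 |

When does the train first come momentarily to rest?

v changes sign on 0–6 s (from 12 to -3); the graph is linear there, so v = 0 at t = 0 + (-12)·(6 − 0)/(-3 − 12) = 4.8 s.

t = 4.8 s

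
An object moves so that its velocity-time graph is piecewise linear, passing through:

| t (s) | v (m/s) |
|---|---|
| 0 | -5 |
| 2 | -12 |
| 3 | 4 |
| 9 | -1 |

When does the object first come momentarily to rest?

t = 2.75 s

v changes sign on 2–3 s (from -12 to 4); the graph is linear there, so v = 0 at t = 2 + (12)·(3 − 2)/(4 − -12) = 2.75 s.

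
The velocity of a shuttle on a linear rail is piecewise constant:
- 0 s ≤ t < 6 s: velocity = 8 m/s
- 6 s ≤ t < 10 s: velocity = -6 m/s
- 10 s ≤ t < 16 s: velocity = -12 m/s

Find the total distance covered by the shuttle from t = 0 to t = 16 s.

Total distance travelled is ∫|v| dt — sum the magnitudes of each area piece.
0–6 s: |8| × 6 = 48 m
6–10 s: |-6| × 4 = 24 m
10–16 s: |-12| × 6 = 72 m
Total distance = 144 m

144 m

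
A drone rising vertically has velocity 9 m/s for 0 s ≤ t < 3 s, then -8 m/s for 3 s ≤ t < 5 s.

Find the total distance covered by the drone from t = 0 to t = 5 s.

Distance (not displacement) is the total path length: add the absolute areas under v-t.
0–3 s: |9| × 3 = 27 m
3–5 s: |-8| × 2 = 16 m
Total distance = 43 m

43 m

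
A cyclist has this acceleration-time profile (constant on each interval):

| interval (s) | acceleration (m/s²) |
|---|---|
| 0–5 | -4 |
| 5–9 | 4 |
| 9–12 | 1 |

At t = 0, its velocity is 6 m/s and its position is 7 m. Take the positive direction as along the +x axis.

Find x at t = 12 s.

On each constant-a segment, Δv = aΔt and Δx = v₀Δt + ½aΔt²; chain segment to segment.
0–5 s: v starts 6 m/s; Δx = 6·5 + ½·-4·5² = -20 m; v ends -14 m/s.
5–9 s: v starts -14 m/s; Δx = -14·4 + ½·4·4² = -24 m; v ends 2 m/s.
9–12 s: v starts 2 m/s; Δx = 2·3 + ½·1·3² = 10.5 m; v ends 5 m/s.
x(12) = 7 + Σ Δx = -26.5 m.

-26.5 m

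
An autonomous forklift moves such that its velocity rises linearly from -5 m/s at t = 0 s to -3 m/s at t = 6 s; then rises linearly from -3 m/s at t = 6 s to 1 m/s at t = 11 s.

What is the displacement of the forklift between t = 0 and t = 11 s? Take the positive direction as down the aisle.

-29 m

Net displacement equals the area under the velocity-time graph (areas below the axis count negative).
0–6 s: ½(-5 + -3)(6) = -24 m
6–11 s: ½(-3 + 1)(5) = -5 m
Net displacement = -29 m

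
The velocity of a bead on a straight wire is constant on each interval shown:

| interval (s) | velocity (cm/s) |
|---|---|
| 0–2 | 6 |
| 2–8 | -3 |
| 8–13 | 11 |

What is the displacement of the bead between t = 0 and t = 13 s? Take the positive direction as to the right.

49 cm

Displacement is the signed area under the v-t curve.
0–2 s: 6 × 2 = 12 cm
2–8 s: -3 × 6 = -18 cm
8–13 s: 11 × 5 = 55 cm
Net displacement = 49 cm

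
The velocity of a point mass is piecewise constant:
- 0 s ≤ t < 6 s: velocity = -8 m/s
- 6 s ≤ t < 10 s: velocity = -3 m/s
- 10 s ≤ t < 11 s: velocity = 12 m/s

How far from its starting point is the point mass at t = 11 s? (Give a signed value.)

Displacement is the signed area under the v-t curve.
0–6 s: -8 × 6 = -48 m
6–10 s: -3 × 4 = -12 m
10–11 s: 12 × 1 = 12 m
Net displacement = -48 m

-48 m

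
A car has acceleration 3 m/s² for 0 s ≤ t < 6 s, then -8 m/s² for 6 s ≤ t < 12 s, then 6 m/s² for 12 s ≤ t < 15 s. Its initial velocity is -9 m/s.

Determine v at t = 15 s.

-21 m/s

Δv equals the area under the a-t graph; then v = v₀ + Δv.
0–6 s: 3 × 6 = 18 m/s
6–12 s: -8 × 6 = -48 m/s
12–15 s: 6 × 3 = 18 m/s
Δv = -12 m/s, so v(15) = -9 + (-12) = -21 m/s.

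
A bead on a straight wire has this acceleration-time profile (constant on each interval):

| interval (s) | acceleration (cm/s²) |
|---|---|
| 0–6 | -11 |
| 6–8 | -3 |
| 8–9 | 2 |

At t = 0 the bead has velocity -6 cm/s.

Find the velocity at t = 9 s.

Δv equals the area under the a-t graph; then v = v₀ + Δv.
0–6 s: -11 × 6 = -66 cm/s
6–8 s: -3 × 2 = -6 cm/s
8–9 s: 2 × 1 = 2 cm/s
Δv = -70 cm/s, so v(9) = -6 + (-70) = -76 cm/s.

-76 cm/s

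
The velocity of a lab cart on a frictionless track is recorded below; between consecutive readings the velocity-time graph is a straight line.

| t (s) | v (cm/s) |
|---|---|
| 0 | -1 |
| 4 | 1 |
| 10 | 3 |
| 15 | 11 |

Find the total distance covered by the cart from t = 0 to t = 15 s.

Distance (not displacement) is the total path length: add the absolute areas under v-t.
0–4 s: v = 0 at t = 2 s; triangle areas 1 + 1 = 2 cm
4–10 s: |½(1 + 3)(6)| = 12 cm
10–15 s: |½(3 + 11)(5)| = 35 cm
Total distance = 49 cm

49 cm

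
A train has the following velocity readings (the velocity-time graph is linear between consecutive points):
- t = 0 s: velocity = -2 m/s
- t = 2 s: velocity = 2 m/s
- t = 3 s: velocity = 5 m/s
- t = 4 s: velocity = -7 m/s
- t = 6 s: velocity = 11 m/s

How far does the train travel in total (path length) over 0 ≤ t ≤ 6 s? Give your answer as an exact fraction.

Distance (not displacement) is the total path length: add the absolute areas under v-t.
0–2 s: v = 0 at t = 1 s; triangle areas 1 + 1 = 2 m
2–3 s: |½(2 + 5)(1)| = 3.5 m
3–4 s: v = 0 at t = 41/12 s; triangle areas 25/24 + 49/24 = 37/12 m
4–6 s: v = 0 at t = 43/9 s; triangle areas 49/18 + 121/18 = 85/9 m
Total distance = 649/36 m

649/36 m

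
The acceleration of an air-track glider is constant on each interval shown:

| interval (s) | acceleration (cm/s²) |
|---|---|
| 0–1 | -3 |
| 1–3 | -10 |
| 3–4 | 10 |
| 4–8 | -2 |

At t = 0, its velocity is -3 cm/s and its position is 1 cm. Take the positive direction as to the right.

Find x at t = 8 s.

On each constant-a segment, Δv = aΔt and Δx = v₀Δt + ½aΔt²; chain segment to segment.
0–1 s: v starts -3 cm/s; Δx = -3·1 + ½·-3·1² = -4.5 cm; v ends -6 cm/s.
1–3 s: v starts -6 cm/s; Δx = -6·2 + ½·-10·2² = -32 cm; v ends -26 cm/s.
3–4 s: v starts -26 cm/s; Δx = -26·1 + ½·10·1² = -21 cm; v ends -16 cm/s.
4–8 s: v starts -16 cm/s; Δx = -16·4 + ½·-2·4² = -80 cm; v ends -24 cm/s.
x(8) = 1 + Σ Δx = -136.5 cm.

-136.5 cm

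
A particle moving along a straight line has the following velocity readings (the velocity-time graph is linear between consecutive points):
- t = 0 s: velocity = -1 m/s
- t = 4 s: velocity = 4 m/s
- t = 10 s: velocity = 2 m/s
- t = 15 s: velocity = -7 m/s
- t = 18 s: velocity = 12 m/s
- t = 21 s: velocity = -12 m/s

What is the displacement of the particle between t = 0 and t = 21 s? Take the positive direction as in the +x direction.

Net displacement equals the area under the velocity-time graph (areas below the axis count negative).
0–4 s: ½(-1 + 4)(4) = 6 m
4–10 s: ½(4 + 2)(6) = 18 m
10–15 s: ½(2 + -7)(5) = -12.5 m
15–18 s: ½(-7 + 12)(3) = 7.5 m
18–21 s: ½(12 + -12)(3) = 0 m
Net displacement = 19 m

19 m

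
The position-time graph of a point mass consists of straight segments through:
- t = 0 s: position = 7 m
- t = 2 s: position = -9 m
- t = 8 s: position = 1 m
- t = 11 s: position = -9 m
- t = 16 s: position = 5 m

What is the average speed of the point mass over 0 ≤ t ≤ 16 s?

3.125 m/s

Average speed = (total path length)/(elapsed time); on a piecewise-linear x-t graph the path length is Σ|Δx|.
0–2 s: |Δx| = |-9 − 7| = 16 m
2–8 s: |Δx| = |1 − -9| = 10 m
8–11 s: |Δx| = |-9 − 1| = 10 m
11–16 s: |Δx| = |5 − -9| = 14 m
Total path = 50 m; average speed = 50/16 = 3.125 m/s.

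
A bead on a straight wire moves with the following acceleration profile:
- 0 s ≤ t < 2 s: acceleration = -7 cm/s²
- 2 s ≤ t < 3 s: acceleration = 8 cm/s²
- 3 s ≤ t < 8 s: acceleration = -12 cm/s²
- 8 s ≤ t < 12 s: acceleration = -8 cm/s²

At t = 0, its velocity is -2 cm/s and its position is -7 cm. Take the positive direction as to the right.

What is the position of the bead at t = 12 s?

On each constant-a segment, Δv = aΔt and Δx = v₀Δt + ½aΔt²; chain segment to segment.
0–2 s: v starts -2 cm/s; Δx = -2·2 + ½·-7·2² = -18 cm; v ends -16 cm/s.
2–3 s: v starts -16 cm/s; Δx = -16·1 + ½·8·1² = -12 cm; v ends -8 cm/s.
3–8 s: v starts -8 cm/s; Δx = -8·5 + ½·-12·5² = -190 cm; v ends -68 cm/s.
8–12 s: v starts -68 cm/s; Δx = -68·4 + ½·-8·4² = -336 cm; v ends -100 cm/s.
x(12) = -7 + Σ Δx = -563 cm.

-563 cm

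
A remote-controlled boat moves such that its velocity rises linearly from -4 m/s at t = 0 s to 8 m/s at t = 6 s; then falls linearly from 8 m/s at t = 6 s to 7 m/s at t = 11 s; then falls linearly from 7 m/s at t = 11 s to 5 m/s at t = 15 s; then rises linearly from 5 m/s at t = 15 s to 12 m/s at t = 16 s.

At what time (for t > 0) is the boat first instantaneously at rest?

v changes sign on 0–6 s (from -4 to 8); the graph is linear there, so v = 0 at t = 0 + (4)·(6 − 0)/(8 − -4) = 2 s.

t = 2 s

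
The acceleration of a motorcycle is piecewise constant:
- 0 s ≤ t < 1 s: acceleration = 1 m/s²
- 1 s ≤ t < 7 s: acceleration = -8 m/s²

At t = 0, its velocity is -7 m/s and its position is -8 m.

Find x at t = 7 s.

On each constant-a segment, Δv = aΔt and Δx = v₀Δt + ½aΔt²; chain segment to segment.
0–1 s: v starts -7 m/s; Δx = -7·1 + ½·1·1² = -6.5 m; v ends -6 m/s.
1–7 s: v starts -6 m/s; Δx = -6·6 + ½·-8·6² = -180 m; v ends -54 m/s.
x(7) = -8 + Σ Δx = -194.5 m.

-194.5 m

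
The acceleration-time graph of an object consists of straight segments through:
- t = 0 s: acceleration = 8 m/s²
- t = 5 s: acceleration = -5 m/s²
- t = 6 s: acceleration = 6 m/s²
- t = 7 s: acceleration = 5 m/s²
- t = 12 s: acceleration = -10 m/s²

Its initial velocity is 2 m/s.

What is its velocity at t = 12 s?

Δv equals the area under the a-t graph; then v = v₀ + Δv.
0–5 s: ½(8 + -5)(5) = 7.5 m/s
5–6 s: ½(-5 + 6)(1) = 0.5 m/s
6–7 s: ½(6 + 5)(1) = 5.5 m/s
7–12 s: ½(5 + -10)(5) = -12.5 m/s
Δv = 1 m/s, so v(12) = 2 + (1) = 3 m/s.

3 m/s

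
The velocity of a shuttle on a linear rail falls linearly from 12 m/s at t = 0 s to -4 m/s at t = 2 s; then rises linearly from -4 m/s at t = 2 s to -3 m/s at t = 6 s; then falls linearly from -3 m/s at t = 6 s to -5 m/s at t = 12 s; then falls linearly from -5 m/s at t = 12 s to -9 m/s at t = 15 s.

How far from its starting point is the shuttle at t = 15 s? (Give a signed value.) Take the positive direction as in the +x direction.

-51 m

Net displacement equals the area under the velocity-time graph (areas below the axis count negative).
0–2 s: ½(12 + -4)(2) = 8 m
2–6 s: ½(-4 + -3)(4) = -14 m
6–12 s: ½(-3 + -5)(6) = -24 m
12–15 s: ½(-5 + -9)(3) = -21 m
Net displacement = -51 m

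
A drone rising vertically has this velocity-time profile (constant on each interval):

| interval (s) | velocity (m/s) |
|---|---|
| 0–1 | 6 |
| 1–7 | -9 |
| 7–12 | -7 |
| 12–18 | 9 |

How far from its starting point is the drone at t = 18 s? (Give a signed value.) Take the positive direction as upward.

-29 m

Net displacement equals the area under the velocity-time graph (areas below the axis count negative).
0–1 s: 6 × 1 = 6 m
1–7 s: -9 × 6 = -54 m
7–12 s: -7 × 5 = -35 m
12–18 s: 9 × 6 = 54 m
Net displacement = -29 m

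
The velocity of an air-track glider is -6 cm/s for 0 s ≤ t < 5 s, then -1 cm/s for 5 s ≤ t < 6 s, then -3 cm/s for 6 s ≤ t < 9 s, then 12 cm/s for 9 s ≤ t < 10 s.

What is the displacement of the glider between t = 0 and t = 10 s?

-28 cm

Displacement is the signed area under the v-t curve.
0–5 s: -6 × 5 = -30 cm
5–6 s: -1 × 1 = -1 cm
6–9 s: -3 × 3 = -9 cm
9–10 s: 12 × 1 = 12 cm
Net displacement = -28 cm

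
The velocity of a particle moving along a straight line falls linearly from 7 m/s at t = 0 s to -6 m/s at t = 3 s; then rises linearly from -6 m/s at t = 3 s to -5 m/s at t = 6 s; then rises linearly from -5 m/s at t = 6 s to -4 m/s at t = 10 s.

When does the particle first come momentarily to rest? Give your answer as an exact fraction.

t = 21/13 s

v changes sign on 0–3 s (from 7 to -6); the graph is linear there, so v = 0 at t = 0 + (-7)·(3 − 0)/(-6 − 7) = 21/13 s.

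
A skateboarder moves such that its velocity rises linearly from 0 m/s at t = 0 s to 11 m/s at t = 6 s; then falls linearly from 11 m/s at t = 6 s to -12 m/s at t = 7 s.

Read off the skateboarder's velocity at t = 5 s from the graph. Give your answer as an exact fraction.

55/6 m/s

On 0–6 s the graph is linear from 0 to 11 m/s: v(5) = 0 + (11 − 0)·(5 − 0)/(6 − 0) = 55/6 m/s.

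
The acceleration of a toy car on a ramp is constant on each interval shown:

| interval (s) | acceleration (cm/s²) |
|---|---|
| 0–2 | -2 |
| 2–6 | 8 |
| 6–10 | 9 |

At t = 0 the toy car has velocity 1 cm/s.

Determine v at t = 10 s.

65 cm/s

Δv equals the area under the a-t graph; then v = v₀ + Δv.
0–2 s: -2 × 2 = -4 cm/s
2–6 s: 8 × 4 = 32 cm/s
6–10 s: 9 × 4 = 36 cm/s
Δv = 64 cm/s, so v(10) = 1 + (64) = 65 cm/s.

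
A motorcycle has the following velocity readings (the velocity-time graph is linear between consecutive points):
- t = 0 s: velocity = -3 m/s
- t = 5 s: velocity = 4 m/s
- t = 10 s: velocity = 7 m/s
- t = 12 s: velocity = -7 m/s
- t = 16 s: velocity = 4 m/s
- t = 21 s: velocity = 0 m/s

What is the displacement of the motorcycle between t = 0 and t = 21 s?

Displacement is the signed area under the v-t curve.
0–5 s: ½(-3 + 4)(5) = 2.5 m
5–10 s: ½(4 + 7)(5) = 27.5 m
10–12 s: ½(7 + -7)(2) = 0 m
12–16 s: ½(-7 + 4)(4) = -6 m
16–21 s: ½(4 + 0)(5) = 10 m
Net displacement = 34 m

34 m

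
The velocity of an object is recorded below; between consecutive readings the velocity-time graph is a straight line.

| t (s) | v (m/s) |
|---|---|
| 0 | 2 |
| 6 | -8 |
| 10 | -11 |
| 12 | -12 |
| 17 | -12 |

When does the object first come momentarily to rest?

v changes sign on 0–6 s (from 2 to -8); the graph is linear there, so v = 0 at t = 0 + (-2)·(6 − 0)/(-8 − 2) = 1.2 s.

t = 1.2 s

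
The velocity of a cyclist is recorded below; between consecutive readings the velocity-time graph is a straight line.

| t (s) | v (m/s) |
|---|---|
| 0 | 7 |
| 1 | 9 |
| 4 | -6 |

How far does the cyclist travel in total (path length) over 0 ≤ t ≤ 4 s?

19.7 m

Total distance travelled is ∫|v| dt — sum the magnitudes of each area piece.
0–1 s: |½(7 + 9)(1)| = 8 m
1–4 s: v = 0 at t = 2.8 s; triangle areas 8.1 + 3.6 = 11.7 m
Total distance = 19.7 m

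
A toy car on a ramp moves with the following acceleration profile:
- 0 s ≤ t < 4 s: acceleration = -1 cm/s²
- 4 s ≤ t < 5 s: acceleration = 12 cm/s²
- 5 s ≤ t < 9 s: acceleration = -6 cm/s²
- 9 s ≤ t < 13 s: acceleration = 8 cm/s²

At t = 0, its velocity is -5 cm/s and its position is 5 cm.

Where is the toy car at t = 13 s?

On each constant-a segment, Δv = aΔt and Δx = v₀Δt + ½aΔt²; chain segment to segment.
0–4 s: v starts -5 cm/s; Δx = -5·4 + ½·-1·4² = -28 cm; v ends -9 cm/s.
4–5 s: v starts -9 cm/s; Δx = -9·1 + ½·12·1² = -3 cm; v ends 3 cm/s.
5–9 s: v starts 3 cm/s; Δx = 3·4 + ½·-6·4² = -36 cm; v ends -21 cm/s.
9–13 s: v starts -21 cm/s; Δx = -21·4 + ½·8·4² = -20 cm; v ends 11 cm/s.
x(13) = 5 + Σ Δx = -82 cm.

-82 cm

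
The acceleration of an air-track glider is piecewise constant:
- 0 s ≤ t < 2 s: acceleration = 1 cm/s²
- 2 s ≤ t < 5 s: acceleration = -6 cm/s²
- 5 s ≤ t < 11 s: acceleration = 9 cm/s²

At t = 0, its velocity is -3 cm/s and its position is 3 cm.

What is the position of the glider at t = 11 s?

On each constant-a segment, Δv = aΔt and Δx = v₀Δt + ½aΔt²; chain segment to segment.
0–2 s: v starts -3 cm/s; Δx = -3·2 + ½·1·2² = -4 cm; v ends -1 cm/s.
2–5 s: v starts -1 cm/s; Δx = -1·3 + ½·-6·3² = -30 cm; v ends -19 cm/s.
5–11 s: v starts -19 cm/s; Δx = -19·6 + ½·9·6² = 48 cm; v ends 35 cm/s.
x(11) = 3 + Σ Δx = 17 cm.

17 cm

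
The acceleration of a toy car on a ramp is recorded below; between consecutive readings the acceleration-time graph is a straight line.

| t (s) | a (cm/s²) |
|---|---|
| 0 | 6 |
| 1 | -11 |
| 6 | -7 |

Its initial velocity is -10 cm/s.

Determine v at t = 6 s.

-57.5 cm/s

Δv equals the area under the a-t graph; then v = v₀ + Δv.
0–1 s: ½(6 + -11)(1) = -2.5 cm/s
1–6 s: ½(-11 + -7)(5) = -45 cm/s
Δv = -47.5 cm/s, so v(6) = -10 + (-47.5) = -57.5 cm/s.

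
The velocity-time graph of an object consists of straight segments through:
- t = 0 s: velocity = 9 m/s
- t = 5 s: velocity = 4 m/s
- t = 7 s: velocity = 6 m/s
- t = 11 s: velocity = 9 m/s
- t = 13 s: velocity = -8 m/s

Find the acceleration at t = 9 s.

0.75 m/s²

Acceleration is the slope of the v-t graph on 7–11 s: (9 − 6)/(11 − 7) = 0.75 m/s².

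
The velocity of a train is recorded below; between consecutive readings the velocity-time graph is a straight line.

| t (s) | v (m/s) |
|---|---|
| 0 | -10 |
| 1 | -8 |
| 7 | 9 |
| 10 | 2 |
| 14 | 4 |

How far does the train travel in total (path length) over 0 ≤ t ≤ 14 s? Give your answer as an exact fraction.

2145/34 m

Distance (not displacement) is the total path length: add the absolute areas under v-t.
0–1 s: |½(-10 + -8)(1)| = 9 m
1–7 s: v = 0 at t = 65/17 s; triangle areas 192/17 + 243/17 = 435/17 m
7–10 s: |½(9 + 2)(3)| = 16.5 m
10–14 s: |½(2 + 4)(4)| = 12 m
Total distance = 2145/34 m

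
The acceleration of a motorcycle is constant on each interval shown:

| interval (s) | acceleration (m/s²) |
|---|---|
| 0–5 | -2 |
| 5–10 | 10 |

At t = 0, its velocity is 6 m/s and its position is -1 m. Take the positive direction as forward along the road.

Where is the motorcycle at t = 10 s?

109 m

On each constant-a segment, Δv = aΔt and Δx = v₀Δt + ½aΔt²; chain segment to segment.
0–5 s: v starts 6 m/s; Δx = 6·5 + ½·-2·5² = 5 m; v ends -4 m/s.
5–10 s: v starts -4 m/s; Δx = -4·5 + ½·10·5² = 105 m; v ends 46 m/s.
x(10) = -1 + Σ Δx = 109 m.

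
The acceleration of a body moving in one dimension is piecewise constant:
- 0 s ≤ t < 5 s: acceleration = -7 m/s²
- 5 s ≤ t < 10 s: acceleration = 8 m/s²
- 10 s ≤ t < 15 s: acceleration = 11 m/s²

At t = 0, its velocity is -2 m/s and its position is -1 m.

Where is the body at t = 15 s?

-31 m

On each constant-a segment, Δv = aΔt and Δx = v₀Δt + ½aΔt²; chain segment to segment.
0–5 s: v starts -2 m/s; Δx = -2·5 + ½·-7·5² = -97.5 m; v ends -37 m/s.
5–10 s: v starts -37 m/s; Δx = -37·5 + ½·8·5² = -85 m; v ends 3 m/s.
10–15 s: v starts 3 m/s; Δx = 3·5 + ½·11·5² = 152.5 m; v ends 58 m/s.
x(15) = -1 + Σ Δx = -31 m.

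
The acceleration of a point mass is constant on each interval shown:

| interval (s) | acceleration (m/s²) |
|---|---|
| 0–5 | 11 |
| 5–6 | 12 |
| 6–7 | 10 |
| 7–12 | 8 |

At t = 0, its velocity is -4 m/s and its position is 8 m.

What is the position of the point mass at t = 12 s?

715.5 m

On each constant-a segment, Δv = aΔt and Δx = v₀Δt + ½aΔt²; chain segment to segment.
0–5 s: v starts -4 m/s; Δx = -4·5 + ½·11·5² = 117.5 m; v ends 51 m/s.
5–6 s: v starts 51 m/s; Δx = 51·1 + ½·12·1² = 57 m; v ends 63 m/s.
6–7 s: v starts 63 m/s; Δx = 63·1 + ½·10·1² = 68 m; v ends 73 m/s.
7–12 s: v starts 73 m/s; Δx = 73·5 + ½·8·5² = 465 m; v ends 113 m/s.
x(12) = 8 + Σ Δx = 715.5 m.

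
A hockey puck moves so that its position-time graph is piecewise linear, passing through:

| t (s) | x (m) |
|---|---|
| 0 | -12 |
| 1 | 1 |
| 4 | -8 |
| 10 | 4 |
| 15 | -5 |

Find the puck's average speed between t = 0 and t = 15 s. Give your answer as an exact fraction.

43/15 m/s

Average speed = (total path length)/(elapsed time); on a piecewise-linear x-t graph the path length is Σ|Δx|.
0–1 s: |Δx| = |1 − -12| = 13 m
1–4 s: |Δx| = |-8 − 1| = 9 m
4–10 s: |Δx| = |4 − -8| = 12 m
10–15 s: |Δx| = |-5 − 4| = 9 m
Total path = 43 m; average speed = 43/15 = 43/15 m/s.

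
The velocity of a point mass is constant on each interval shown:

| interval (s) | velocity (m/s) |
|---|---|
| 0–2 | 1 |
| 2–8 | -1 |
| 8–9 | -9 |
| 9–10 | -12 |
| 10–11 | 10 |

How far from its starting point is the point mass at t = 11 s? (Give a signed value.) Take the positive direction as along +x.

Displacement is the signed area under the v-t curve.
0–2 s: 1 × 2 = 2 m
2–8 s: -1 × 6 = -6 m
8–9 s: -9 × 1 = -9 m
9–10 s: -12 × 1 = -12 m
10–11 s: 10 × 1 = 10 m
Net displacement = -15 m

-15 m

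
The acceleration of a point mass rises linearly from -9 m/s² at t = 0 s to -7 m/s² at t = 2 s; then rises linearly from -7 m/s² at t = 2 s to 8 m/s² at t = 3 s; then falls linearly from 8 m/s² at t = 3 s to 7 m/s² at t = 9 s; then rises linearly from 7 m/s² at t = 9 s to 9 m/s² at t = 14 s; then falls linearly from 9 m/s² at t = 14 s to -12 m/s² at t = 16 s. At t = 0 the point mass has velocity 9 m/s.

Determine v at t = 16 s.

Δv equals the area under the a-t graph; then v = v₀ + Δv.
0–2 s: ½(-9 + -7)(2) = -16 m/s
2–3 s: ½(-7 + 8)(1) = 0.5 m/s
3–9 s: ½(8 + 7)(6) = 45 m/s
9–14 s: ½(7 + 9)(5) = 40 m/s
14–16 s: ½(9 + -12)(2) = -3 m/s
Δv = 66.5 m/s, so v(16) = 9 + (66.5) = 75.5 m/s.

75.5 m/s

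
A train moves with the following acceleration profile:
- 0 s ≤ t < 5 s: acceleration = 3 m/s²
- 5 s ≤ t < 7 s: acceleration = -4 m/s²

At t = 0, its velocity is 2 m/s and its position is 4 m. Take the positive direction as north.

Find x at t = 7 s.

77.5 m

On each constant-a segment, Δv = aΔt and Δx = v₀Δt + ½aΔt²; chain segment to segment.
0–5 s: v starts 2 m/s; Δx = 2·5 + ½·3·5² = 47.5 m; v ends 17 m/s.
5–7 s: v starts 17 m/s; Δx = 17·2 + ½·-4·2² = 26 m; v ends 9 m/s.
x(7) = 4 + Σ Δx = 77.5 m.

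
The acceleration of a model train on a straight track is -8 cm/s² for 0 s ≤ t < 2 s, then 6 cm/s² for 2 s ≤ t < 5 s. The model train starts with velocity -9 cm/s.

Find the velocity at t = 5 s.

Δv equals the area under the a-t graph; then v = v₀ + Δv.
0–2 s: -8 × 2 = -16 cm/s
2–5 s: 6 × 3 = 18 cm/s
Δv = 2 cm/s, so v(5) = -9 + (2) = -7 cm/s.

-7 cm/s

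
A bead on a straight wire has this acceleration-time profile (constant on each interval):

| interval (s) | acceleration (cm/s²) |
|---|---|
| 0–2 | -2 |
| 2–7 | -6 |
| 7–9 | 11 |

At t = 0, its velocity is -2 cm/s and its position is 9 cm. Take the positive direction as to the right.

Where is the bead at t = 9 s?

-154 cm

On each constant-a segment, Δv = aΔt and Δx = v₀Δt + ½aΔt²; chain segment to segment.
0–2 s: v starts -2 cm/s; Δx = -2·2 + ½·-2·2² = -8 cm; v ends -6 cm/s.
2–7 s: v starts -6 cm/s; Δx = -6·5 + ½·-6·5² = -105 cm; v ends -36 cm/s.
7–9 s: v starts -36 cm/s; Δx = -36·2 + ½·11·2² = -50 cm; v ends -14 cm/s.
x(9) = 9 + Σ Δx = -154 cm.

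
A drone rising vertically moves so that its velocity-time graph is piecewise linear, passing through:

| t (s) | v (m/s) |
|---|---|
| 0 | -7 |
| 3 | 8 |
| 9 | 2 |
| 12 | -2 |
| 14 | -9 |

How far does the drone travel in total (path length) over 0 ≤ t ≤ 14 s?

Distance (not displacement) is the total path length: add the absolute areas under v-t.
0–3 s: v = 0 at t = 1.4 s; triangle areas 4.9 + 6.4 = 11.3 m
3–9 s: |½(8 + 2)(6)| = 30 m
9–12 s: v = 0 at t = 10.5 s; triangle areas 1.5 + 1.5 = 3 m
12–14 s: |½(-2 + -9)(2)| = 11 m
Total distance = 55.3 m

55.3 m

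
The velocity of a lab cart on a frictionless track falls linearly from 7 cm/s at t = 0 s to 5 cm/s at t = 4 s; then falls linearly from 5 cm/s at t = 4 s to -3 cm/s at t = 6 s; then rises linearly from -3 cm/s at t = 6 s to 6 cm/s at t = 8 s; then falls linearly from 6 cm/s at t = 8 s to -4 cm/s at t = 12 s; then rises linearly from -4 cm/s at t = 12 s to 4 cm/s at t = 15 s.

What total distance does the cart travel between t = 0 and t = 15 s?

49.65 cm

Distance (not displacement) is the total path length: add the absolute areas under v-t.
0–4 s: |½(7 + 5)(4)| = 24 cm
4–6 s: v = 0 at t = 5.25 s; triangle areas 3.125 + 1.125 = 4.25 cm
6–8 s: v = 0 at t = 20/3 s; triangle areas 1 + 4 = 5 cm
8–12 s: v = 0 at t = 10.4 s; triangle areas 7.2 + 3.2 = 10.4 cm
12–15 s: v = 0 at t = 13.5 s; triangle areas 3 + 3 = 6 cm
Total distance = 49.65 cm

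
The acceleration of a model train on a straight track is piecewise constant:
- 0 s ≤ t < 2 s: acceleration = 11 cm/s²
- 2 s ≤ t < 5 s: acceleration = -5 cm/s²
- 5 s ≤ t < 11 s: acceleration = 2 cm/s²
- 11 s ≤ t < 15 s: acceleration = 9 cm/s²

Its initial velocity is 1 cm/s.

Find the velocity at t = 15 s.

Δv equals the area under the a-t graph; then v = v₀ + Δv.
0–2 s: 11 × 2 = 22 cm/s
2–5 s: -5 × 3 = -15 cm/s
5–11 s: 2 × 6 = 12 cm/s
11–15 s: 9 × 4 = 36 cm/s
Δv = 55 cm/s, so v(15) = 1 + (55) = 56 cm/s.

56 cm/s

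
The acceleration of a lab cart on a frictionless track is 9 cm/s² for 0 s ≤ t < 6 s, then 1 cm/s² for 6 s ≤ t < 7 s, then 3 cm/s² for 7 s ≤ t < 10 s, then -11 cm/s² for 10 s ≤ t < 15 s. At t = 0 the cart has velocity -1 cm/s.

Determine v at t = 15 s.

Δv equals the area under the a-t graph; then v = v₀ + Δv.
0–6 s: 9 × 6 = 54 cm/s
6–7 s: 1 × 1 = 1 cm/s
7–10 s: 3 × 3 = 9 cm/s
10–15 s: -11 × 5 = -55 cm/s
Δv = 9 cm/s, so v(15) = -1 + (9) = 8 cm/s.

8 cm/s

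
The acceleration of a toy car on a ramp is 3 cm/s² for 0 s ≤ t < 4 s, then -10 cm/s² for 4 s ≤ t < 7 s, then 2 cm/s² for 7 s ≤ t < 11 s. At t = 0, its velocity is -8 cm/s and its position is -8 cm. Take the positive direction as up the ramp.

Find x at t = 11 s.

On each constant-a segment, Δv = aΔt and Δx = v₀Δt + ½aΔt²; chain segment to segment.
0–4 s: v starts -8 cm/s; Δx = -8·4 + ½·3·4² = -8 cm; v ends 4 cm/s.
4–7 s: v starts 4 cm/s; Δx = 4·3 + ½·-10·3² = -33 cm; v ends -26 cm/s.
7–11 s: v starts -26 cm/s; Δx = -26·4 + ½·2·4² = -88 cm; v ends -18 cm/s.
x(11) = -8 + Σ Δx = -137 cm.

-137 cm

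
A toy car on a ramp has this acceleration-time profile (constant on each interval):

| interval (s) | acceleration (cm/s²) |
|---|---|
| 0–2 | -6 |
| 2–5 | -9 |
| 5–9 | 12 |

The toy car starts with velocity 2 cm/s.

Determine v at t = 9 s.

Δv equals the area under the a-t graph; then v = v₀ + Δv.
0–2 s: -6 × 2 = -12 cm/s
2–5 s: -9 × 3 = -27 cm/s
5–9 s: 12 × 4 = 48 cm/s
Δv = 9 cm/s, so v(9) = 2 + (9) = 11 cm/s.

11 cm/s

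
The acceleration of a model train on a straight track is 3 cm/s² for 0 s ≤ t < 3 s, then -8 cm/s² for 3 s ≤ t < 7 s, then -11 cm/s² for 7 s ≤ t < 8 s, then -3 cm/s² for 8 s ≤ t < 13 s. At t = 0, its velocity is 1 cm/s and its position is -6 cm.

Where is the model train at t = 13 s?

On each constant-a segment, Δv = aΔt and Δx = v₀Δt + ½aΔt²; chain segment to segment.
0–3 s: v starts 1 cm/s; Δx = 1·3 + ½·3·3² = 16.5 cm; v ends 10 cm/s.
3–7 s: v starts 10 cm/s; Δx = 10·4 + ½·-8·4² = -24 cm; v ends -22 cm/s.
7–8 s: v starts -22 cm/s; Δx = -22·1 + ½·-11·1² = -27.5 cm; v ends -33 cm/s.
8–13 s: v starts -33 cm/s; Δx = -33·5 + ½·-3·5² = -202.5 cm; v ends -48 cm/s.
x(13) = -6 + Σ Δx = -243.5 cm.

-243.5 cm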